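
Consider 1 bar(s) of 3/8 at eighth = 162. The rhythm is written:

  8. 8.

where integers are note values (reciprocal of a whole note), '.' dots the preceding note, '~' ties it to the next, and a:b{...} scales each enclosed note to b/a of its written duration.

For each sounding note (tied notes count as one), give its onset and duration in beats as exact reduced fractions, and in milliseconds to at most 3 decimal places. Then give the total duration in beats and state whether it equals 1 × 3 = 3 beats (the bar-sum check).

1) 0.0ms=0b +555.556ms=3/2b
2) 555.556ms=3/2b +555.556ms=3/2b
Σ=3b of 3 (162bpm 3/8) — PASS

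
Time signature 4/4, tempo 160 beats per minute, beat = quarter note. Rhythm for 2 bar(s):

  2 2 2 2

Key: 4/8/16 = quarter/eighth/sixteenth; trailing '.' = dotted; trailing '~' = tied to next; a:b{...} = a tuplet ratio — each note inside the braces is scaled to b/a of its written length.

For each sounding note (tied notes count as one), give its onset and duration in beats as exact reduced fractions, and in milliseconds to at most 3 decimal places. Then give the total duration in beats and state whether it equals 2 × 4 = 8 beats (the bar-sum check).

1) 0.0ms=0b +750.0ms=2b
2) 750.0ms=2b +750.0ms=2b
3) 1500.0ms=4b +750.0ms=2b
4) 2250.0ms=6b +750.0ms=2b
Σ=8b of 8 (160bpm 4/4) — PASS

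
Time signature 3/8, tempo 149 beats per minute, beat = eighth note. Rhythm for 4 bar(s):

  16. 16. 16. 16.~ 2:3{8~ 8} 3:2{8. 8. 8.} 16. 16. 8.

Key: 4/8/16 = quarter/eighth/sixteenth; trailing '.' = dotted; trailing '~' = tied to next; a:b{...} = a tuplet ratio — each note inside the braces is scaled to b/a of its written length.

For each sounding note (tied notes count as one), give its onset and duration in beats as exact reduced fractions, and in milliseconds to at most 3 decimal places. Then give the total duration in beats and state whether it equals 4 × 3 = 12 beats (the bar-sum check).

1) 0.0ms=0b +302.013ms=3/4b
2) 302.013ms=3/4b +302.013ms=3/4b
3) 604.027ms=3/2b +302.013ms=3/4b
4) 906.04ms=9/4b +1510.067ms=15/4b
5) 2416.107ms=6b +402.685ms=1b
6) 2818.792ms=7b +402.685ms=1b
7) 3221.477ms=8b +402.685ms=1b
8) 3624.161ms=9b +302.013ms=3/4b
9) 3926.174ms=39/4b +302.013ms=3/4b
10) 4228.188ms=21/2b +604.027ms=3/2b
Σ=12b of 12 (149bpm 3/8) — PASS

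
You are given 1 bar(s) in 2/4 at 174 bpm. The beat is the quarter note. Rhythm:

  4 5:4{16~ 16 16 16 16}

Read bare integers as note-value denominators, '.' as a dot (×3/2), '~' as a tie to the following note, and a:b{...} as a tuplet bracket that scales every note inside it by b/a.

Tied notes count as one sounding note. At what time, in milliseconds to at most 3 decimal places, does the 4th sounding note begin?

1. 0.0ms @ 0 + 344.828ms (1)
2. 344.828ms @ 1 + 137.931ms (2/5)
3. 482.759ms @ 7/5 + 68.966ms (1/5)
4. 551.724ms @ 8/5 + 68.966ms (1/5)
5. 620.69ms @ 9/5 + 68.966ms (1/5)

note 4 onset = 8/5b = 551.724ms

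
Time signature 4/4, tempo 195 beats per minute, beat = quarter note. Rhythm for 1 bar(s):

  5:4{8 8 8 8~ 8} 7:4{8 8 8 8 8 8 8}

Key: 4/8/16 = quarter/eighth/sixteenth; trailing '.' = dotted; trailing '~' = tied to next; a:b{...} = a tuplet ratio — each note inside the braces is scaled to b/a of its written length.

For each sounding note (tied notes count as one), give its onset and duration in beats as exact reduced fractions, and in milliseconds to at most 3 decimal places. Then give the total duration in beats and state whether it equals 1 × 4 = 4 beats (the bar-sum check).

1) 0.0ms=0b +123.077ms=2/5b
2) 123.077ms=2/5b +123.077ms=2/5b
3) 246.154ms=4/5b +123.077ms=2/5b
4) 369.231ms=6/5b +246.154ms=4/5b
5) 615.385ms=2b +87.912ms=2/7b
6) 703.297ms=16/7b +87.912ms=2/7b
7) 791.209ms=18/7b +87.912ms=2/7b
8) 879.121ms=20/7b +87.912ms=2/7b
9) 967.033ms=22/7b +87.912ms=2/7b
10) 1054.945ms=24/7b +87.912ms=2/7b
11) 1142.857ms=26/7b +87.912ms=2/7b
Σ=4b of 4 (195bpm 4/4) — PASS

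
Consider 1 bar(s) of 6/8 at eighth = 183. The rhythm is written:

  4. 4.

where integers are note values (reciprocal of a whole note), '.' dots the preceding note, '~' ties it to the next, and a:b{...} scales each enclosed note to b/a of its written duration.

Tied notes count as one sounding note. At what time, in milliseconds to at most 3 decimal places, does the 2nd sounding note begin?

note 2 onset = 3b = 983.607ms

1. 0.0ms @ 0 + 983.607ms (3)
2. 983.607ms @ 3 + 983.607ms (3)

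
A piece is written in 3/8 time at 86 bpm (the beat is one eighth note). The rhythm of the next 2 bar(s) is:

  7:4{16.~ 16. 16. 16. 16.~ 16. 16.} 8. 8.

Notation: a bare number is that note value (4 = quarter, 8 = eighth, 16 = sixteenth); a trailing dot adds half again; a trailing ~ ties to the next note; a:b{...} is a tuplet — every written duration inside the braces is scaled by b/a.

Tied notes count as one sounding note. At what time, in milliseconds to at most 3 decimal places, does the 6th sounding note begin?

note 6 onset = 3b = 2093.023ms

1. 0.0ms @ 0 + 598.007ms (6/7)
2. 598.007ms @ 6/7 + 299.003ms (3/7)
3. 897.01ms @ 9/7 + 299.003ms (3/7)
4. 1196.013ms @ 12/7 + 598.007ms (6/7)
5. 1794.02ms @ 18/7 + 299.003ms (3/7)
6. 2093.023ms @ 3 + 1046.512ms (3/2)
7. 3139.535ms @ 9/2 + 1046.512ms (3/2)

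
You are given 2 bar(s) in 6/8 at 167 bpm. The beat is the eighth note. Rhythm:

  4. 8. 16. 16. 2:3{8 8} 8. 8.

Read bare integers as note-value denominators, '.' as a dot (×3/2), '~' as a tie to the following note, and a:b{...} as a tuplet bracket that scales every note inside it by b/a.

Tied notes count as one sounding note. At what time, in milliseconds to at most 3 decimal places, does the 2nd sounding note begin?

note 2 onset = 3b = 1077.844ms

1. 0.0ms @ 0 + 1077.844ms (3)
2. 1077.844ms @ 3 + 538.922ms (3/2)
3. 1616.766ms @ 9/2 + 269.461ms (3/4)
4. 1886.228ms @ 21/4 + 269.461ms (3/4)
5. 2155.689ms @ 6 + 538.922ms (3/2)
6. 2694.611ms @ 15/2 + 538.922ms (3/2)
7. 3233.533ms @ 9 + 538.922ms (3/2)
8. 3772.455ms @ 21/2 + 538.922ms (3/2)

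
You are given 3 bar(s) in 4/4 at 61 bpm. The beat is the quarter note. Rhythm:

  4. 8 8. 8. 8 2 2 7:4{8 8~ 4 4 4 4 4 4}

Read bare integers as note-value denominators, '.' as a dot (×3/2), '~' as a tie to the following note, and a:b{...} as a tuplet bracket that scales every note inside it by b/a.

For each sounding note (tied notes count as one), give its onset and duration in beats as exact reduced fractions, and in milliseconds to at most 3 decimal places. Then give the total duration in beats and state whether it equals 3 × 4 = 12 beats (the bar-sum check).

1) 0.0ms=0b +1475.41ms=3/2b
2) 1475.41ms=3/2b +491.803ms=1/2b
3) 1967.213ms=2b +737.705ms=3/4b
4) 2704.918ms=11/4b +737.705ms=3/4b
5) 3442.623ms=7/2b +491.803ms=1/2b
6) 3934.426ms=4b +1967.213ms=2b
7) 5901.639ms=6b +1967.213ms=2b
8) 7868.852ms=8b +281.03ms=2/7b
9) 8149.883ms=58/7b +843.091ms=6/7b
10) 8992.974ms=64/7b +562.061ms=4/7b
11) 9555.035ms=68/7b +562.061ms=4/7b
12) 10117.096ms=72/7b +562.061ms=4/7b
13) 10679.157ms=76/7b +562.061ms=4/7b
14) 11241.218ms=80/7b +562.061ms=4/7b
Σ=12b of 12 (61bpm 4/4) — PASS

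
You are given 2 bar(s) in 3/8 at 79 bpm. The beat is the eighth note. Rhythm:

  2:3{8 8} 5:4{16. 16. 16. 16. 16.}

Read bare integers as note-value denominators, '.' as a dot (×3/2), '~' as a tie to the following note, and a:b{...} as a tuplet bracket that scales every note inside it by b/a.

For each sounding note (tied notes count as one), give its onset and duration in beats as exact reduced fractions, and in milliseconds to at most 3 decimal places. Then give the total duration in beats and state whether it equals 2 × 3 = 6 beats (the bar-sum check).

1) 0.0ms=0b +1139.241ms=3/2b
2) 1139.241ms=3/2b +1139.241ms=3/2b
3) 2278.481ms=3b +455.696ms=3/5b
4) 2734.177ms=18/5b +455.696ms=3/5b
5) 3189.873ms=21/5b +455.696ms=3/5b
6) 3645.57ms=24/5b +455.696ms=3/5b
7) 4101.266ms=27/5b +455.696ms=3/5b
Σ=6b of 6 (79bpm 3/8) — PASS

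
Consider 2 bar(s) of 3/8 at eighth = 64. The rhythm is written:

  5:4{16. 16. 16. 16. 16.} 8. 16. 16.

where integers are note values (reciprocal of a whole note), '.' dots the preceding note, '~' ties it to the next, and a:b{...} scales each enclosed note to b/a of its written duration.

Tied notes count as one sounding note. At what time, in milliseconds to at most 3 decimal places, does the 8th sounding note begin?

1. 0.0ms @ 0 + 562.5ms (3/5)
2. 562.5ms @ 3/5 + 562.5ms (3/5)
3. 1125.0ms @ 6/5 + 562.5ms (3/5)
4. 1687.5ms @ 9/5 + 562.5ms (3/5)
5. 2250.0ms @ 12/5 + 562.5ms (3/5)
6. 2812.5ms @ 3 + 1406.25ms (3/2)
7. 4218.75ms @ 9/2 + 703.125ms (3/4)
8. 4921.875ms @ 21/4 + 703.125ms (3/4)

note 8 onset = 21/4b = 4921.875ms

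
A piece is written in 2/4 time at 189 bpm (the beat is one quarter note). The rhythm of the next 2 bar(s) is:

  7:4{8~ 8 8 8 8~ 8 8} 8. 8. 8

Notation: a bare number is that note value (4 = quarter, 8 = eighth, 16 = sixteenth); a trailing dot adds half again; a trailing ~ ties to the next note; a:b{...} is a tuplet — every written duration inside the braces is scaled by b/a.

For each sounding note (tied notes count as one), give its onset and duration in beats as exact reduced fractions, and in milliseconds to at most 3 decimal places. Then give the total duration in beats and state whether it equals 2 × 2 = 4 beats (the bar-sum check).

1) 0.0ms=0b +181.406ms=4/7b
2) 181.406ms=4/7b +90.703ms=2/7b
3) 272.109ms=6/7b +90.703ms=2/7b
4) 362.812ms=8/7b +181.406ms=4/7b
5) 544.218ms=12/7b +90.703ms=2/7b
6) 634.921ms=2b +238.095ms=3/4b
7) 873.016ms=11/4b +238.095ms=3/4b
8) 1111.111ms=7/2b +158.73ms=1/2b
Σ=4b of 4 (189bpm 2/4) — PASS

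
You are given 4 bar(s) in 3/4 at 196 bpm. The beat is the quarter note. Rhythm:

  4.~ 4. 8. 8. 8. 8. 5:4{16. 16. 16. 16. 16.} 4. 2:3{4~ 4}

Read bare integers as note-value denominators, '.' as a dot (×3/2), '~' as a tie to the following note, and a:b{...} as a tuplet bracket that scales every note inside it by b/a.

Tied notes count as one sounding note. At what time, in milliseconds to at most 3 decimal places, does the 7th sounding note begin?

note 7 onset = 63/10b = 1928.571ms

1. 0.0ms @ 0 + 918.367ms (3)
2. 918.367ms @ 3 + 229.592ms (3/4)
3. 1147.959ms @ 15/4 + 229.592ms (3/4)
4. 1377.551ms @ 9/2 + 229.592ms (3/4)
5. 1607.143ms @ 21/4 + 229.592ms (3/4)
6. 1836.735ms @ 6 + 91.837ms (3/10)
7. 1928.571ms @ 63/10 + 91.837ms (3/10)
8. 2020.408ms @ 33/5 + 91.837ms (3/10)
9. 2112.245ms @ 69/10 + 91.837ms (3/10)
10. 2204.082ms @ 36/5 + 91.837ms (3/10)
11. 2295.918ms @ 15/2 + 459.184ms (3/2)
12. 2755.102ms @ 9 + 918.367ms (3)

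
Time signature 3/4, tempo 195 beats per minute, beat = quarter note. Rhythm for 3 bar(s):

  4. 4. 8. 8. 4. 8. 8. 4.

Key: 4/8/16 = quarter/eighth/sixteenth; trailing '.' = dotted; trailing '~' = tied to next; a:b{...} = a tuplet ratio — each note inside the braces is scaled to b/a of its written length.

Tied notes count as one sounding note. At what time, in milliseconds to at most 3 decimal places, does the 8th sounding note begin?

1. 0.0ms @ 0 + 461.538ms (3/2)
2. 461.538ms @ 3/2 + 461.538ms (3/2)
3. 923.077ms @ 3 + 230.769ms (3/4)
4. 1153.846ms @ 15/4 + 230.769ms (3/4)
5. 1384.615ms @ 9/2 + 461.538ms (3/2)
6. 1846.154ms @ 6 + 230.769ms (3/4)
7. 2076.923ms @ 27/4 + 230.769ms (3/4)
8. 2307.692ms @ 15/2 + 461.538ms (3/2)

note 8 onset = 15/2b = 2307.692ms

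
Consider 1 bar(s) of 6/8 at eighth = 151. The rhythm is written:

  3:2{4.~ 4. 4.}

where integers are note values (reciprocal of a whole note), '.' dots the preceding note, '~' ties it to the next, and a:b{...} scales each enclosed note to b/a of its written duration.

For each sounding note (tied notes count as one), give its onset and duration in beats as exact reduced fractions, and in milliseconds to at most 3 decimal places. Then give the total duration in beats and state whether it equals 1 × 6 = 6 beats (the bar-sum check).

1) 0.0ms=0b +1589.404ms=4b
2) 1589.404ms=4b +794.702ms=2b
Σ=6b of 6 (151bpm 6/8) — PASS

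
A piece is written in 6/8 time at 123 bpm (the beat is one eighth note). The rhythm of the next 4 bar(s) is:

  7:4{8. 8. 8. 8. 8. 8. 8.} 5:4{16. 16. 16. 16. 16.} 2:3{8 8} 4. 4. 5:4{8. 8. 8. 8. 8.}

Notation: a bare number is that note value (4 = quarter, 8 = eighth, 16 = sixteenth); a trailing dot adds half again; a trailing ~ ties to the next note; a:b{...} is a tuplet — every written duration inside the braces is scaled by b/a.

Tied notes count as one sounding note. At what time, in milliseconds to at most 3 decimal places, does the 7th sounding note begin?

note 7 onset = 36/7b = 2508.711ms

1. 0.0ms @ 0 + 418.118ms (6/7)
2. 418.118ms @ 6/7 + 418.118ms (6/7)
3. 836.237ms @ 12/7 + 418.118ms (6/7)
4. 1254.355ms @ 18/7 + 418.118ms (6/7)
5. 1672.474ms @ 24/7 + 418.118ms (6/7)
6. 2090.592ms @ 30/7 + 418.118ms (6/7)
7. 2508.711ms @ 36/7 + 418.118ms (6/7)
8. 2926.829ms @ 6 + 292.683ms (3/5)
9. 3219.512ms @ 33/5 + 292.683ms (3/5)
10. 3512.195ms @ 36/5 + 292.683ms (3/5)
11. 3804.878ms @ 39/5 + 292.683ms (3/5)
12. 4097.561ms @ 42/5 + 292.683ms (3/5)
13. 4390.244ms @ 9 + 731.707ms (3/2)
14. 5121.951ms @ 21/2 + 731.707ms (3/2)
15. 5853.659ms @ 12 + 1463.415ms (3)
16. 7317.073ms @ 15 + 1463.415ms (3)
17. 8780.488ms @ 18 + 585.366ms (6/5)
18. 9365.854ms @ 96/5 + 585.366ms (6/5)
19. 9951.22ms @ 102/5 + 585.366ms (6/5)
20. 10536.585ms @ 108/5 + 585.366ms (6/5)
21. 11121.951ms @ 114/5 + 585.366ms (6/5)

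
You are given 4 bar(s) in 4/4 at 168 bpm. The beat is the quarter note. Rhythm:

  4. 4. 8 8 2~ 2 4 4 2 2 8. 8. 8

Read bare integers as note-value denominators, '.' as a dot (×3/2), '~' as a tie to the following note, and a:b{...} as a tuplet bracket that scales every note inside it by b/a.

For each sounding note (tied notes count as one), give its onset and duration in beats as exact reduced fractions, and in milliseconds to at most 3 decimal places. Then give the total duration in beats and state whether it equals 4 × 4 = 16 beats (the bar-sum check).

1) 0.0ms=0b +535.714ms=3/2b
2) 535.714ms=3/2b +535.714ms=3/2b
3) 1071.429ms=3b +178.571ms=1/2b
4) 1250.0ms=7/2b +178.571ms=1/2b
5) 1428.571ms=4b +1428.571ms=4b
6) 2857.143ms=8b +357.143ms=1b
7) 3214.286ms=9b +357.143ms=1b
8) 3571.429ms=10b +714.286ms=2b
9) 4285.714ms=12b +714.286ms=2b
10) 5000.0ms=14b +267.857ms=3/4b
11) 5267.857ms=59/4b +267.857ms=3/4b
12) 5535.714ms=31/2b +178.571ms=1/2b
Σ=16b of 16 (168bpm 4/4) — PASS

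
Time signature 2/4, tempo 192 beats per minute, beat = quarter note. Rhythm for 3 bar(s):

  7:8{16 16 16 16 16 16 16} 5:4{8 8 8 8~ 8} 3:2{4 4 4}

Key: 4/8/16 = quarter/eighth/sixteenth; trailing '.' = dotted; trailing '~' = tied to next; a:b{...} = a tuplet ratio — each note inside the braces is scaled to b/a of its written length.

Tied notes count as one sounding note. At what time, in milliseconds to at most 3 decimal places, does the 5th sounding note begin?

1. 0.0ms @ 0 + 89.286ms (2/7)
2. 89.286ms @ 2/7 + 89.286ms (2/7)
3. 178.571ms @ 4/7 + 89.286ms (2/7)
4. 267.857ms @ 6/7 + 89.286ms (2/7)
5. 357.143ms @ 8/7 + 89.286ms (2/7)
6. 446.429ms @ 10/7 + 89.286ms (2/7)
7. 535.714ms @ 12/7 + 89.286ms (2/7)
8. 625.0ms @ 2 + 125.0ms (2/5)
9. 750.0ms @ 12/5 + 125.0ms (2/5)
10. 875.0ms @ 14/5 + 125.0ms (2/5)
11. 1000.0ms @ 16/5 + 250.0ms (4/5)
12. 1250.0ms @ 4 + 208.333ms (2/3)
13. 1458.333ms @ 14/3 + 208.333ms (2/3)
14. 1666.667ms @ 16/3 + 208.333ms (2/3)

note 5 onset = 8/7b = 357.143ms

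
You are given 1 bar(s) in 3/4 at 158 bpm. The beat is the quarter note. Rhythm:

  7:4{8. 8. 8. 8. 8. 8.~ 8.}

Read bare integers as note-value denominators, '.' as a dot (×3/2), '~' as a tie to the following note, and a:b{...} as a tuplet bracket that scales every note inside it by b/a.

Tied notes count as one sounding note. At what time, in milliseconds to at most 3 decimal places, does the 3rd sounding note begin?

1. 0.0ms @ 0 + 162.749ms (3/7)
2. 162.749ms @ 3/7 + 162.749ms (3/7)
3. 325.497ms @ 6/7 + 162.749ms (3/7)
4. 488.246ms @ 9/7 + 162.749ms (3/7)
5. 650.995ms @ 12/7 + 162.749ms (3/7)
6. 813.743ms @ 15/7 + 325.497ms (6/7)

note 3 onset = 6/7b = 325.497ms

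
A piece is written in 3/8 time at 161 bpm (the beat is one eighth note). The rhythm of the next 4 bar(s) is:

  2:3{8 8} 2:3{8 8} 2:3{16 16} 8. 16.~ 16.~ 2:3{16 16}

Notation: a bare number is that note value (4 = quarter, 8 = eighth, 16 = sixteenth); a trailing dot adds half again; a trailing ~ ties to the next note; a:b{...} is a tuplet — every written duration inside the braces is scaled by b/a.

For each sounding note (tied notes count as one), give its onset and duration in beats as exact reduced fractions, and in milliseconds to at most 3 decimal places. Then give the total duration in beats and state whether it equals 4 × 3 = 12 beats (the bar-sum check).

1) 0.0ms=0b +559.006ms=3/2b
2) 559.006ms=3/2b +559.006ms=3/2b
3) 1118.012ms=3b +559.006ms=3/2b
4) 1677.019ms=9/2b +559.006ms=3/2b
5) 2236.025ms=6b +279.503ms=3/4b
6) 2515.528ms=27/4b +279.503ms=3/4b
7) 2795.031ms=15/2b +559.006ms=3/2b
8) 3354.037ms=9b +838.509ms=9/4b
9) 4192.547ms=45/4b +279.503ms=3/4b
Σ=12b of 12 (161bpm 3/8) — PASS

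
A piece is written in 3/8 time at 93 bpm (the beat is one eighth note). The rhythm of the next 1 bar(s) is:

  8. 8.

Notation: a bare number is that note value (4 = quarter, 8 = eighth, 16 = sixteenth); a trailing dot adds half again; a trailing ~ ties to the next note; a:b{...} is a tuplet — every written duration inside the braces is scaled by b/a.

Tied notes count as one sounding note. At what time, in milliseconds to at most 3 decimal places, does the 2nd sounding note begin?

1. 0.0ms @ 0 + 967.742ms (3/2)
2. 967.742ms @ 3/2 + 967.742ms (3/2)

note 2 onset = 3/2b = 967.742ms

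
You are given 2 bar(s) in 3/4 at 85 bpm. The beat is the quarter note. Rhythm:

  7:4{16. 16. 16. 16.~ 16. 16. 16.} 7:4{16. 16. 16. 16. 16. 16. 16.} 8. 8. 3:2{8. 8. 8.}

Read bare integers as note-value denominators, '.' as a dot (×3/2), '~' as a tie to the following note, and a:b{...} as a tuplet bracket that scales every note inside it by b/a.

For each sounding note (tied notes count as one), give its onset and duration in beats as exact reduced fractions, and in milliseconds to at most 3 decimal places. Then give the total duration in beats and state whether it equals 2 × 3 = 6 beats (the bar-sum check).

1) 0.0ms=0b +151.261ms=3/14b
2) 151.261ms=3/14b +151.261ms=3/14b
3) 302.521ms=3/7b +151.261ms=3/14b
4) 453.782ms=9/14b +302.521ms=3/7b
5) 756.303ms=15/14b +151.261ms=3/14b
6) 907.563ms=9/7b +151.261ms=3/14b
7) 1058.824ms=3/2b +151.261ms=3/14b
8) 1210.084ms=12/7b +151.261ms=3/14b
9) 1361.345ms=27/14b +151.261ms=3/14b
10) 1512.605ms=15/7b +151.261ms=3/14b
11) 1663.866ms=33/14b +151.261ms=3/14b
12) 1815.126ms=18/7b +151.261ms=3/14b
13) 1966.387ms=39/14b +151.261ms=3/14b
14) 2117.647ms=3b +529.412ms=3/4b
15) 2647.059ms=15/4b +529.412ms=3/4b
16) 3176.471ms=9/2b +352.941ms=1/2b
17) 3529.412ms=5b +352.941ms=1/2b
18) 3882.353ms=11/2b +352.941ms=1/2b
Σ=6b of 6 (85bpm 3/4) — PASS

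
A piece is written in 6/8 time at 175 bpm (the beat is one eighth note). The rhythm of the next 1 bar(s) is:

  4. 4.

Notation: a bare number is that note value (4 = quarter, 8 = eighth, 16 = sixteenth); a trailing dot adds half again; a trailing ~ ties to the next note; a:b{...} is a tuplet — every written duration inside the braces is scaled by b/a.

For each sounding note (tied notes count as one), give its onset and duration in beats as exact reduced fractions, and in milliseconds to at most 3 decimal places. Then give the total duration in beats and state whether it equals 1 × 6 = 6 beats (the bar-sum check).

1) 0.0ms=0b +1028.571ms=3b
2) 1028.571ms=3b +1028.571ms=3b
Σ=6b of 6 (175bpm 6/8) — PASS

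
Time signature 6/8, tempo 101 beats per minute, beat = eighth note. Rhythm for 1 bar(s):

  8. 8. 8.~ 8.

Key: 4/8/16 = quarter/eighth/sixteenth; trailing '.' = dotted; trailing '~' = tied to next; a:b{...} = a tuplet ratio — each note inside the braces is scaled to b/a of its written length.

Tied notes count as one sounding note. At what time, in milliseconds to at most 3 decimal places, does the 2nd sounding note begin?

1. 0.0ms @ 0 + 891.089ms (3/2)
2. 891.089ms @ 3/2 + 891.089ms (3/2)
3. 1782.178ms @ 3 + 1782.178ms (3)

note 2 onset = 3/2b = 891.089ms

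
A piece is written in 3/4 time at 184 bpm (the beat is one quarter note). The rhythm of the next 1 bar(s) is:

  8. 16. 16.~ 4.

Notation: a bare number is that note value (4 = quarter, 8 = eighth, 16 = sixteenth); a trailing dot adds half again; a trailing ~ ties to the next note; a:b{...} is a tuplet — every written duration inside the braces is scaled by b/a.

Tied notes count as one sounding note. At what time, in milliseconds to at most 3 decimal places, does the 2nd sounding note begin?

note 2 onset = 3/4b = 244.565ms

1. 0.0ms @ 0 + 244.565ms (3/4)
2. 244.565ms @ 3/4 + 122.283ms (3/8)
3. 366.848ms @ 9/8 + 611.413ms (15/8)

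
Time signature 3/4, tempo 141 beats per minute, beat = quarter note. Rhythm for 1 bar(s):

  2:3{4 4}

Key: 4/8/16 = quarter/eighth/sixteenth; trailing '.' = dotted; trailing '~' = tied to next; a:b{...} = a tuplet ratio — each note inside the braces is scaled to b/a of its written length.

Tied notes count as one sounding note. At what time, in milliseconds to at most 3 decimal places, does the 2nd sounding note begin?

1. 0.0ms @ 0 + 638.298ms (3/2)
2. 638.298ms @ 3/2 + 638.298ms (3/2)

note 2 onset = 3/2b = 638.298ms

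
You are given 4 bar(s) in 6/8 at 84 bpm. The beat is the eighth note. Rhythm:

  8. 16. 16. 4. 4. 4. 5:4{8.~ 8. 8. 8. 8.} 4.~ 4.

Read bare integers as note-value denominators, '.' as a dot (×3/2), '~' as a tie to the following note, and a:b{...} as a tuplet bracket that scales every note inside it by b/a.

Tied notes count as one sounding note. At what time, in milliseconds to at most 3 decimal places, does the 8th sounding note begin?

note 8 onset = 72/5b = 10285.714ms

1. 0.0ms @ 0 + 1071.429ms (3/2)
2. 1071.429ms @ 3/2 + 535.714ms (3/4)
3. 1607.143ms @ 9/4 + 535.714ms (3/4)
4. 2142.857ms @ 3 + 2142.857ms (3)
5. 4285.714ms @ 6 + 2142.857ms (3)
6. 6428.571ms @ 9 + 2142.857ms (3)
7. 8571.429ms @ 12 + 1714.286ms (12/5)
8. 10285.714ms @ 72/5 + 857.143ms (6/5)
9. 11142.857ms @ 78/5 + 857.143ms (6/5)
10. 12000.0ms @ 84/5 + 857.143ms (6/5)
11. 12857.143ms @ 18 + 4285.714ms (6)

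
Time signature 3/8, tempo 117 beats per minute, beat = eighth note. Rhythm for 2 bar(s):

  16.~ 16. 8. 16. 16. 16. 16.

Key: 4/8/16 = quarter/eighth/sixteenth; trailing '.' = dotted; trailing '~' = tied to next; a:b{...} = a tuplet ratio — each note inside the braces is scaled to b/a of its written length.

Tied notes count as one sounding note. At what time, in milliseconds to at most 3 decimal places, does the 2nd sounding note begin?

1. 0.0ms @ 0 + 769.231ms (3/2)
2. 769.231ms @ 3/2 + 769.231ms (3/2)
3. 1538.462ms @ 3 + 384.615ms (3/4)
4. 1923.077ms @ 15/4 + 384.615ms (3/4)
5. 2307.692ms @ 9/2 + 384.615ms (3/4)
6. 2692.308ms @ 21/4 + 384.615ms (3/4)

note 2 onset = 3/2b = 769.231ms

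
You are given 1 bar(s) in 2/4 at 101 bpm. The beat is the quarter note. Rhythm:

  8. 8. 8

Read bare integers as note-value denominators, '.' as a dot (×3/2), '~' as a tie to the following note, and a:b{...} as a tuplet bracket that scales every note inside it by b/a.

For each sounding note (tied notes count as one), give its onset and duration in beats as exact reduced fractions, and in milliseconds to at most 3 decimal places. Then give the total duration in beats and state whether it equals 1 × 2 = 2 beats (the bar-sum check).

1) 0.0ms=0b +445.545ms=3/4b
2) 445.545ms=3/4b +445.545ms=3/4b
3) 891.089ms=3/2b +297.03ms=1/2b
Σ=2b of 2 (101bpm 2/4) — PASS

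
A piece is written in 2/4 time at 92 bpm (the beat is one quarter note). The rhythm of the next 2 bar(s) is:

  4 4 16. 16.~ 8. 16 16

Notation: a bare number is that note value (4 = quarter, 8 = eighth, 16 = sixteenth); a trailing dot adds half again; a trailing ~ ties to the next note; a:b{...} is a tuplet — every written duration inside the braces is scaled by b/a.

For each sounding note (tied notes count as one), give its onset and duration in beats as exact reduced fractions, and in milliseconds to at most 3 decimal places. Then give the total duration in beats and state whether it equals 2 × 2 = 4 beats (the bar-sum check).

1) 0.0ms=0b +652.174ms=1b
2) 652.174ms=1b +652.174ms=1b
3) 1304.348ms=2b +244.565ms=3/8b
4) 1548.913ms=19/8b +733.696ms=9/8b
5) 2282.609ms=7/2b +163.043ms=1/4b
6) 2445.652ms=15/4b +163.043ms=1/4b
Σ=4b of 4 (92bpm 2/4) — PASS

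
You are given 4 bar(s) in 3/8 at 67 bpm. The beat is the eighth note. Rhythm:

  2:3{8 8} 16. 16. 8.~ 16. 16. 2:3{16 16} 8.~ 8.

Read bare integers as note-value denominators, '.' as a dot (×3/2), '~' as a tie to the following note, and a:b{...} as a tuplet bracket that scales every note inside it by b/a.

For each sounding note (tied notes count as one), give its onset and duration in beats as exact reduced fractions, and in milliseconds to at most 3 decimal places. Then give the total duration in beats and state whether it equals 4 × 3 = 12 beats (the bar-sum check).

1) 0.0ms=0b +1343.284ms=3/2b
2) 1343.284ms=3/2b +1343.284ms=3/2b
3) 2686.567ms=3b +671.642ms=3/4b
4) 3358.209ms=15/4b +671.642ms=3/4b
5) 4029.851ms=9/2b +2014.925ms=9/4b
6) 6044.776ms=27/4b +671.642ms=3/4b
7) 6716.418ms=15/2b +671.642ms=3/4b
8) 7388.06ms=33/4b +671.642ms=3/4b
9) 8059.701ms=9b +2686.567ms=3b
Σ=12b of 12 (67bpm 3/8) — PASS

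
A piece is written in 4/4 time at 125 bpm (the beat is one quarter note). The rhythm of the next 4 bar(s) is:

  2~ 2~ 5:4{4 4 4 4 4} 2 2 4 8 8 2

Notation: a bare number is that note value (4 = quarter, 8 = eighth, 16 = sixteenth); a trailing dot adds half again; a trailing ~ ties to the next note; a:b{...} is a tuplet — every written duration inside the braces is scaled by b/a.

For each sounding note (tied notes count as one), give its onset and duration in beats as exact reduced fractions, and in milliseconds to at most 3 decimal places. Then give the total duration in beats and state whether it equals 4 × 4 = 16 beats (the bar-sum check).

1) 0.0ms=0b +2304.0ms=24/5b
2) 2304.0ms=24/5b +384.0ms=4/5b
3) 2688.0ms=28/5b +384.0ms=4/5b
4) 3072.0ms=32/5b +384.0ms=4/5b
5) 3456.0ms=36/5b +384.0ms=4/5b
6) 3840.0ms=8b +960.0ms=2b
7) 4800.0ms=10b +960.0ms=2b
8) 5760.0ms=12b +480.0ms=1b
9) 6240.0ms=13b +240.0ms=1/2b
10) 6480.0ms=27/2b +240.0ms=1/2b
11) 6720.0ms=14b +960.0ms=2b
Σ=16b of 16 (125bpm 4/4) — PASS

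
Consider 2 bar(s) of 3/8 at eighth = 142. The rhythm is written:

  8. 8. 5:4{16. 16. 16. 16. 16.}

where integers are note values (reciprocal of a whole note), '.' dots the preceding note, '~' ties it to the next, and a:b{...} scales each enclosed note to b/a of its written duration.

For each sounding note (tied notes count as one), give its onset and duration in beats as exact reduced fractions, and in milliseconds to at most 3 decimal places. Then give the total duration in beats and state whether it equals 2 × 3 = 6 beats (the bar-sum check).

1) 0.0ms=0b +633.803ms=3/2b
2) 633.803ms=3/2b +633.803ms=3/2b
3) 1267.606ms=3b +253.521ms=3/5b
4) 1521.127ms=18/5b +253.521ms=3/5b
5) 1774.648ms=21/5b +253.521ms=3/5b
6) 2028.169ms=24/5b +253.521ms=3/5b
7) 2281.69ms=27/5b +253.521ms=3/5b
Σ=6b of 6 (142bpm 3/8) — PASS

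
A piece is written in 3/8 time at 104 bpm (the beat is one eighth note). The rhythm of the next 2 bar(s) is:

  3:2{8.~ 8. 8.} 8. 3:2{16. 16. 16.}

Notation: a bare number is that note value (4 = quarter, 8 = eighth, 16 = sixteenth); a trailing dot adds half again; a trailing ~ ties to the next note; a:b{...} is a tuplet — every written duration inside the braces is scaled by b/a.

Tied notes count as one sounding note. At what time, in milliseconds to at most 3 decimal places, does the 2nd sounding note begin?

note 2 onset = 2b = 1153.846ms

1. 0.0ms @ 0 + 1153.846ms (2)
2. 1153.846ms @ 2 + 576.923ms (1)
3. 1730.769ms @ 3 + 865.385ms (3/2)
4. 2596.154ms @ 9/2 + 288.462ms (1/2)
5. 2884.615ms @ 5 + 288.462ms (1/2)
6. 3173.077ms @ 11/2 + 288.462ms (1/2)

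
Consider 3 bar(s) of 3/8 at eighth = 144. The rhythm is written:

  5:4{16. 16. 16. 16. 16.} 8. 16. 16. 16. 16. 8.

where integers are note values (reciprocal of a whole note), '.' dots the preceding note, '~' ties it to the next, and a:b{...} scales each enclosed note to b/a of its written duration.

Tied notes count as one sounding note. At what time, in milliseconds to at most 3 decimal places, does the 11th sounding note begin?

note 11 onset = 15/2b = 3125.0ms

1. 0.0ms @ 0 + 250.0ms (3/5)
2. 250.0ms @ 3/5 + 250.0ms (3/5)
3. 500.0ms @ 6/5 + 250.0ms (3/5)
4. 750.0ms @ 9/5 + 250.0ms (3/5)
5. 1000.0ms @ 12/5 + 250.0ms (3/5)
6. 1250.0ms @ 3 + 625.0ms (3/2)
7. 1875.0ms @ 9/2 + 312.5ms (3/4)
8. 2187.5ms @ 21/4 + 312.5ms (3/4)
9. 2500.0ms @ 6 + 312.5ms (3/4)
10. 2812.5ms @ 27/4 + 312.5ms (3/4)
11. 3125.0ms @ 15/2 + 625.0ms (3/2)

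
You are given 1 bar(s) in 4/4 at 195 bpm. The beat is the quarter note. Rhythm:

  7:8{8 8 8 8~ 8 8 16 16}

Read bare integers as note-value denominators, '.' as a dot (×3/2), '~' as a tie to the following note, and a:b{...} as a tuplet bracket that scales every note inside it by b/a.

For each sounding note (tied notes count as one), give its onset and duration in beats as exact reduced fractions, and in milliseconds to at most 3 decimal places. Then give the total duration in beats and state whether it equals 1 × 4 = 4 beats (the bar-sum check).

1) 0.0ms=0b +175.824ms=4/7b
2) 175.824ms=4/7b +175.824ms=4/7b
3) 351.648ms=8/7b +175.824ms=4/7b
4) 527.473ms=12/7b +351.648ms=8/7b
5) 879.121ms=20/7b +175.824ms=4/7b
6) 1054.945ms=24/7b +87.912ms=2/7b
7) 1142.857ms=26/7b +87.912ms=2/7b
Σ=4b of 4 (195bpm 4/4) — PASS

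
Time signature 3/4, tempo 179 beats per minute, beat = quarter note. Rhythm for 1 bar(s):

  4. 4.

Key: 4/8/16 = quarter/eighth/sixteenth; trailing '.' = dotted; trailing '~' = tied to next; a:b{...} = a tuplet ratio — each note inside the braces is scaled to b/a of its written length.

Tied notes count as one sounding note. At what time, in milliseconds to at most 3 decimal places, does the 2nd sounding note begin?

1. 0.0ms @ 0 + 502.793ms (3/2)
2. 502.793ms @ 3/2 + 502.793ms (3/2)

note 2 onset = 3/2b = 502.793ms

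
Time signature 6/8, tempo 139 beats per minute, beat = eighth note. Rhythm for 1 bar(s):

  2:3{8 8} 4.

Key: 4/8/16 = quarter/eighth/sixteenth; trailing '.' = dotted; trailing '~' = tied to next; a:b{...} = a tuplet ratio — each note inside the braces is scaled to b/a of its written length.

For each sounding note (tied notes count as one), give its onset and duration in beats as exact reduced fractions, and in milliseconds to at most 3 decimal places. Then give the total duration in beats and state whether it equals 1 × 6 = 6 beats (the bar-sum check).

1) 0.0ms=0b +647.482ms=3/2b
2) 647.482ms=3/2b +647.482ms=3/2b
3) 1294.964ms=3b +1294.964ms=3b
Σ=6b of 6 (139bpm 6/8) — PASS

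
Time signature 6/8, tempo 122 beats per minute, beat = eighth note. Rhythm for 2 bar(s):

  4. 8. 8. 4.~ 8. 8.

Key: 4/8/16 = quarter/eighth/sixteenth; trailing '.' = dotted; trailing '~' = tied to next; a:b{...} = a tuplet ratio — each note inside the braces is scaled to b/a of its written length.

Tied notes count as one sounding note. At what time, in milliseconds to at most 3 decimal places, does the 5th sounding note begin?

note 5 onset = 21/2b = 5163.934ms

1. 0.0ms @ 0 + 1475.41ms (3)
2. 1475.41ms @ 3 + 737.705ms (3/2)
3. 2213.115ms @ 9/2 + 737.705ms (3/2)
4. 2950.82ms @ 6 + 2213.115ms (9/2)
5. 5163.934ms @ 21/2 + 737.705ms (3/2)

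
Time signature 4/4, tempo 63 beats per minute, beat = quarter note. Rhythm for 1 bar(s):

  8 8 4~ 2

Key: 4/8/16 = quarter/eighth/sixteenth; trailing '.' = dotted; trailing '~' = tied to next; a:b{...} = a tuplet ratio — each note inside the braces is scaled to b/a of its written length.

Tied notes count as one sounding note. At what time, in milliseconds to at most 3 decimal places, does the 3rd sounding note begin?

1. 0.0ms @ 0 + 476.19ms (1/2)
2. 476.19ms @ 1/2 + 476.19ms (1/2)
3. 952.381ms @ 1 + 2857.143ms (3)

note 3 onset = 1b = 952.381ms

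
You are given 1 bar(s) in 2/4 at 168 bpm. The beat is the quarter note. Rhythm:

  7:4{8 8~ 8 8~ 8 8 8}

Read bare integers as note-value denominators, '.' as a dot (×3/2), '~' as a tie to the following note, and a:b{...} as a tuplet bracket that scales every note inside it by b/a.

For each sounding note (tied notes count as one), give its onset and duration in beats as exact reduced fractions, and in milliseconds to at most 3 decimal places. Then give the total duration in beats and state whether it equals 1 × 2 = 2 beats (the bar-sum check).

1) 0.0ms=0b +102.041ms=2/7b
2) 102.041ms=2/7b +204.082ms=4/7b
3) 306.122ms=6/7b +204.082ms=4/7b
4) 510.204ms=10/7b +102.041ms=2/7b
5) 612.245ms=12/7b +102.041ms=2/7b
Σ=2b of 2 (168bpm 2/4) — PASS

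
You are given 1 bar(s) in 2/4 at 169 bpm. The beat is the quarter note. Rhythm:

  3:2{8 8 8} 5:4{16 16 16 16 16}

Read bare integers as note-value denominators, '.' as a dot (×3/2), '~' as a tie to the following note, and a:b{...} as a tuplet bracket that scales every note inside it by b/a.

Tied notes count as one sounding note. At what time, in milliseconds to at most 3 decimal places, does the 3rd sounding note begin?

note 3 onset = 2/3b = 236.686ms

1. 0.0ms @ 0 + 118.343ms (1/3)
2. 118.343ms @ 1/3 + 118.343ms (1/3)
3. 236.686ms @ 2/3 + 118.343ms (1/3)
4. 355.03ms @ 1 + 71.006ms (1/5)
5. 426.036ms @ 6/5 + 71.006ms (1/5)
6. 497.041ms @ 7/5 + 71.006ms (1/5)
7. 568.047ms @ 8/5 + 71.006ms (1/5)
8. 639.053ms @ 9/5 + 71.006ms (1/5)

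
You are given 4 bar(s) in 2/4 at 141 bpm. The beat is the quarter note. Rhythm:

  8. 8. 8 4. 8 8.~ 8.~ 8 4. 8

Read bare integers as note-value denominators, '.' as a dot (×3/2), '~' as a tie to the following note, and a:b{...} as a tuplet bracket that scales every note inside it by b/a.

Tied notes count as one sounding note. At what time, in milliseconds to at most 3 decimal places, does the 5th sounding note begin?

note 5 onset = 7/2b = 1489.362ms

1. 0.0ms @ 0 + 319.149ms (3/4)
2. 319.149ms @ 3/4 + 319.149ms (3/4)
3. 638.298ms @ 3/2 + 212.766ms (1/2)
4. 851.064ms @ 2 + 638.298ms (3/2)
5. 1489.362ms @ 7/2 + 212.766ms (1/2)
6. 1702.128ms @ 4 + 851.064ms (2)
7. 2553.191ms @ 6 + 638.298ms (3/2)
8. 3191.489ms @ 15/2 + 212.766ms (1/2)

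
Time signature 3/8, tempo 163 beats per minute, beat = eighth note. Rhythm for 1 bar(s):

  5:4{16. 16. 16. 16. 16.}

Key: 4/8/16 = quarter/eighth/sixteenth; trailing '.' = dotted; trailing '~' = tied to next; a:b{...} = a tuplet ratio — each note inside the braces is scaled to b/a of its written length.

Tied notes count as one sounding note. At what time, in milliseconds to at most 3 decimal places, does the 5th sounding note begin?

1. 0.0ms @ 0 + 220.859ms (3/5)
2. 220.859ms @ 3/5 + 220.859ms (3/5)
3. 441.718ms @ 6/5 + 220.859ms (3/5)
4. 662.577ms @ 9/5 + 220.859ms (3/5)
5. 883.436ms @ 12/5 + 220.859ms (3/5)

note 5 onset = 12/5b = 883.436ms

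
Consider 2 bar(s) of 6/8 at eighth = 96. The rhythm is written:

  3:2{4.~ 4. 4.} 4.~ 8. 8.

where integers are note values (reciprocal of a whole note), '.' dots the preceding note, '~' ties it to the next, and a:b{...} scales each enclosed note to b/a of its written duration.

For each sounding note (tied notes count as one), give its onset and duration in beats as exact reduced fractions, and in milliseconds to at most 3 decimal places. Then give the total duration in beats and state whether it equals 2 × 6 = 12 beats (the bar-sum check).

1) 0.0ms=0b +2500.0ms=4b
2) 2500.0ms=4b +1250.0ms=2b
3) 3750.0ms=6b +2812.5ms=9/2b
4) 6562.5ms=21/2b +937.5ms=3/2b
Σ=12b of 12 (96bpm 6/8) — PASS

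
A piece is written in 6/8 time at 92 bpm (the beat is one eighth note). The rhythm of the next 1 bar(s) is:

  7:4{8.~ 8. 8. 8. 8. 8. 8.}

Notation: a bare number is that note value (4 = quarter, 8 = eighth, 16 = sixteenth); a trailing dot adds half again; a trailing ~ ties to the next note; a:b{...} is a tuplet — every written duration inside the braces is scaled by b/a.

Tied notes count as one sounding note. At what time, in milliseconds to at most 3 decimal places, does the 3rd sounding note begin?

note 3 onset = 18/7b = 1677.019ms

1. 0.0ms @ 0 + 1118.012ms (12/7)
2. 1118.012ms @ 12/7 + 559.006ms (6/7)
3. 1677.019ms @ 18/7 + 559.006ms (6/7)
4. 2236.025ms @ 24/7 + 559.006ms (6/7)
5. 2795.031ms @ 30/7 + 559.006ms (6/7)
6. 3354.037ms @ 36/7 + 559.006ms (6/7)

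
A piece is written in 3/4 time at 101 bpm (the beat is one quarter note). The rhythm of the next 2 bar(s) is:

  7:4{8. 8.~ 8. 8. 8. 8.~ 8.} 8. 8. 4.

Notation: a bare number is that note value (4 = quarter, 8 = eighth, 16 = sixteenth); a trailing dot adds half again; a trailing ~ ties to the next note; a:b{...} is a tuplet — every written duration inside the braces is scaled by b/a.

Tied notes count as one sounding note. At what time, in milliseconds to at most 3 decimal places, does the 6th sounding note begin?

note 6 onset = 3b = 1782.178ms

1. 0.0ms @ 0 + 254.597ms (3/7)
2. 254.597ms @ 3/7 + 509.194ms (6/7)
3. 763.791ms @ 9/7 + 254.597ms (3/7)
4. 1018.388ms @ 12/7 + 254.597ms (3/7)
5. 1272.984ms @ 15/7 + 509.194ms (6/7)
6. 1782.178ms @ 3 + 445.545ms (3/4)
7. 2227.723ms @ 15/4 + 445.545ms (3/4)
8. 2673.267ms @ 9/2 + 891.089ms (3/2)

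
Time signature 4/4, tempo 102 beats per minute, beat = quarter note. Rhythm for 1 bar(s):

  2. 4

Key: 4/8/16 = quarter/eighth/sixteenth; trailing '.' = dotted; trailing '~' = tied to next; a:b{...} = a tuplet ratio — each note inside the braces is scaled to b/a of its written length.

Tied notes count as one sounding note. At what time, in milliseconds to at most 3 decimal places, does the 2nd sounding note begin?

1. 0.0ms @ 0 + 1764.706ms (3)
2. 1764.706ms @ 3 + 588.235ms (1)

note 2 onset = 3b = 1764.706ms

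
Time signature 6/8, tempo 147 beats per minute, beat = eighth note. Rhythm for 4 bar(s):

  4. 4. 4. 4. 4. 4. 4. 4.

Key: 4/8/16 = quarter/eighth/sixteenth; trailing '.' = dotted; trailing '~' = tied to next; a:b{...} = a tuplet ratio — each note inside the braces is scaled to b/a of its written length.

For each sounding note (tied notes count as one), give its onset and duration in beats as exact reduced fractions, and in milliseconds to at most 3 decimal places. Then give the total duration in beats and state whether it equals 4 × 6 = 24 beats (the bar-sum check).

1) 0.0ms=0b +1224.49ms=3b
2) 1224.49ms=3b +1224.49ms=3b
3) 2448.98ms=6b +1224.49ms=3b
4) 3673.469ms=9b +1224.49ms=3b
5) 4897.959ms=12b +1224.49ms=3b
6) 6122.449ms=15b +1224.49ms=3b
7) 7346.939ms=18b +1224.49ms=3b
8) 8571.429ms=21b +1224.49ms=3b
Σ=24b of 24 (147bpm 6/8) — PASS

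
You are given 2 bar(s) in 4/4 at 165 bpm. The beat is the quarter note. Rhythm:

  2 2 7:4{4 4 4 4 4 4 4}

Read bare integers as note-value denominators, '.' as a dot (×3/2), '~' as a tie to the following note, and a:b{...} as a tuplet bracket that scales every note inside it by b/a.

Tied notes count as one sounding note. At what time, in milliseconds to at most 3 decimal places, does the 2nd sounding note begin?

1. 0.0ms @ 0 + 727.273ms (2)
2. 727.273ms @ 2 + 727.273ms (2)
3. 1454.545ms @ 4 + 207.792ms (4/7)
4. 1662.338ms @ 32/7 + 207.792ms (4/7)
5. 1870.13ms @ 36/7 + 207.792ms (4/7)
6. 2077.922ms @ 40/7 + 207.792ms (4/7)
7. 2285.714ms @ 44/7 + 207.792ms (4/7)
8. 2493.506ms @ 48/7 + 207.792ms (4/7)
9. 2701.299ms @ 52/7 + 207.792ms (4/7)

note 2 onset = 2b = 727.273ms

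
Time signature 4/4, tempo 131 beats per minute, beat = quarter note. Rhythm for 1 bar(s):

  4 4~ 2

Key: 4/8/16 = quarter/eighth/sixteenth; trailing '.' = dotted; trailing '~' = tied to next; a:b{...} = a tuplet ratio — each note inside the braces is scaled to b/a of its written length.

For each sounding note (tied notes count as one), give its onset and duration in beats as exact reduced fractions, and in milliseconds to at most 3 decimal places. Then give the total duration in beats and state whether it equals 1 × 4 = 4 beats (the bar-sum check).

1) 0.0ms=0b +458.015ms=1b
2) 458.015ms=1b +1374.046ms=3b
Σ=4b of 4 (131bpm 4/4) — PASS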